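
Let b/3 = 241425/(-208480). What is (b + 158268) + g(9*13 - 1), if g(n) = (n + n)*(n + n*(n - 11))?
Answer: 125544009385/41696 ≈ 3.0109e+6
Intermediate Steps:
b = -144855/41696 (b = 3*(241425/(-208480)) = 3*(241425*(-1/208480)) = 3*(-48285/41696) = -144855/41696 ≈ -3.4741)
g(n) = 2*n*(n + n*(-11 + n)) (g(n) = (2*n)*(n + n*(-11 + n)) = 2*n*(n + n*(-11 + n)))
(b + 158268) + g(9*13 - 1) = (-144855/41696 + 158268) + 2*(9*13 - 1)**2*(-10 + (9*13 - 1)) = 6598997673/41696 + 2*(117 - 1)**2*(-10 + (117 - 1)) = 6598997673/41696 + 2*116**2*(-10 + 116) = 6598997673/41696 + 2*13456*106 = 6598997673/41696 + 2852672 = 125544009385/41696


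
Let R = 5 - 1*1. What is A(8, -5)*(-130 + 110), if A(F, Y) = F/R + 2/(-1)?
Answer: 0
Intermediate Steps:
R = 4 (R = 5 - 1 = 4)
A(F, Y) = -2 + F/4 (A(F, Y) = F/4 + 2/(-1) = F*(¼) + 2*(-1) = F/4 - 2 = -2 + F/4)
A(8, -5)*(-130 + 110) = (-2 + (¼)*8)*(-130 + 110) = (-2 + 2)*(-20) = 0*(-20) = 0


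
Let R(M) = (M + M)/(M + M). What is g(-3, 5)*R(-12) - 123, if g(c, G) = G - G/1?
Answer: -123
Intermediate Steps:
R(M) = 1 (R(M) = (2*M)/((2*M)) = (2*M)*(1/(2*M)) = 1)
g(c, G) = 0 (g(c, G) = G - G = 0)
g(-3, 5)*R(-12) - 123 = 0*1 - 123 = 0 - 123 = -123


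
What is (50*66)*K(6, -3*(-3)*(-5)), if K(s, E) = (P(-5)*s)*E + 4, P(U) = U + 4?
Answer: 904200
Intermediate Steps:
P(U) = 4 + U
K(s, E) = 4 - E*s (K(s, E) = ((4 - 5)*s)*E + 4 = (-s)*E + 4 = -E*s + 4 = 4 - E*s)
(50*66)*K(6, -3*(-3)*(-5)) = (50*66)*(4 - 1*-3*(-3)*(-5)*6) = 3300*(4 - 1*9*(-5)*6) = 3300*(4 - 1*(-45)*6) = 3300*(4 + 270) = 3300*274 = 904200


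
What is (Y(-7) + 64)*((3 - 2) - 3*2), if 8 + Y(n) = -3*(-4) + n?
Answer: -305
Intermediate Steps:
Y(n) = 4 + n (Y(n) = -8 + (-3*(-4) + n) = -8 + (12 + n) = 4 + n)
(Y(-7) + 64)*((3 - 2) - 3*2) = ((4 - 7) + 64)*((3 - 2) - 3*2) = (-3 + 64)*(1 - 6) = 61*(-5) = -305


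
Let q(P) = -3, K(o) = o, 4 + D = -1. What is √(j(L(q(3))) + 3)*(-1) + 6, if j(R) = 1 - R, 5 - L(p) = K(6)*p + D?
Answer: 6 - 2*I*√6 ≈ 6.0 - 4.899*I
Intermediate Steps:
D = -5 (D = -4 - 1 = -5)
L(p) = 10 - 6*p (L(p) = 5 - (6*p - 5) = 5 - (-5 + 6*p) = 5 + (5 - 6*p) = 10 - 6*p)
√(j(L(q(3))) + 3)*(-1) + 6 = √((1 - (10 - 6*(-3))) + 3)*(-1) + 6 = √((1 - (10 + 18)) + 3)*(-1) + 6 = √((1 - 1*28) + 3)*(-1) + 6 = √((1 - 28) + 3)*(-1) + 6 = √(-27 + 3)*(-1) + 6 = √(-24)*(-1) + 6 = (2*I*√6)*(-1) + 6 = -2*I*√6 + 6 = 6 - 2*I*√6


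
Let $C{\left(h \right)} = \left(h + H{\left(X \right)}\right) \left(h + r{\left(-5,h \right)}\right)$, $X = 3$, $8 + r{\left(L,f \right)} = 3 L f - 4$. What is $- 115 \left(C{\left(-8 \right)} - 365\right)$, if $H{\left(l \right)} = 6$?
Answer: $64975$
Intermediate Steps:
$r{\left(L,f \right)} = -12 + 3 L f$ ($r{\left(L,f \right)} = -8 + \left(3 L f - 4\right) = -8 + \left(-4 + 3 L f\right) = -12 + 3 L f$)
$C{\left(h \right)} = \left(-12 - 14 h\right) \left(6 + h\right)$ ($C{\left(h \right)} = \left(h + 6\right) \left(h + \left(-12 + 3 \left(-5\right) h\right)\right) = \left(6 + h\right) \left(h - \left(12 + 15 h\right)\right) = \left(6 + h\right) \left(-12 - 14 h\right) = \left(-12 - 14 h\right) \left(6 + h\right)$)
$- 115 \left(C{\left(-8 \right)} - 365\right) = - 115 \left(\left(-72 - -768 - 14 \left(-8\right)^{2}\right) - 365\right) = - 115 \left(\left(-72 + 768 - 896\right) - 365\right) = - 115 \left(-200 - 365\right) = \left(-115\right) \left(-565\right) = 64975$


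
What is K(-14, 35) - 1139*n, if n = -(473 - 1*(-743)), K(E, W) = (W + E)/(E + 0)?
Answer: 2770045/2 ≈ 1.3850e+6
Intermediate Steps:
K(E, W) = (E + W)/E
n = -1216 (n = -(473 + 743) = -1*1216 = -1216)
K(-14, 35) - 1139*n = (-14 + 35)/(-14) - 1139*(-1216) = -1/14*21 + 1385024 = -3/2 + 1385024 = 2770045/2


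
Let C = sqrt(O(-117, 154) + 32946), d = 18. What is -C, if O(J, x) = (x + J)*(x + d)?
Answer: -sqrt(39310) ≈ -198.27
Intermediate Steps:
O(J, x) = (18 + x)*(J + x) (O(J, x) = (x + J)*(x + 18) = (J + x)*(18 + x) = (18 + x)*(J + x))
C = sqrt(39310) (C = sqrt((154**2 + 18*(-117) + 18*154 - 117*154) + 32946) = sqrt((23716 - 2106 + 2772 - 18018) + 32946) = sqrt(6364 + 32946) = sqrt(39310) ≈ 198.27)
-C = -sqrt(39310)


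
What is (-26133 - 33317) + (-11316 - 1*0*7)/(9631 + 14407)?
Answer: -714535208/12019 ≈ -59451.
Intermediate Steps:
(-26133 - 33317) + (-11316 - 1*0*7)/(9631 + 14407) = -59450 + (-11316 + 0*7)/24038 = -59450 + (-11316 + 0)*(1/24038) = -59450 - 11316*1/24038 = -59450 - 5658/12019 = -714535208/12019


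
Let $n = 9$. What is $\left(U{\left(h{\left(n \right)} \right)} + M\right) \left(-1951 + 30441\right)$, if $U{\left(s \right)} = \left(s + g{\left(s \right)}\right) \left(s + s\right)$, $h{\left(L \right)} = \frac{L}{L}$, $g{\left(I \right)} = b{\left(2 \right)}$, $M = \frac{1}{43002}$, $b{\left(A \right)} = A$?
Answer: $\frac{3675395185}{21501} \approx 1.7094 \cdot 10^{5}$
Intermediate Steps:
$M = \frac{1}{43002} \approx 2.3255 \cdot 10^{-5}$
$g{\left(I \right)} = 2$
$h{\left(L \right)} = 1$
$U{\left(s \right)} = 2 s \left(2 + s\right)$ ($U{\left(s \right)} = \left(s + 2\right) \left(s + s\right) = \left(2 + s\right) 2 s = 2 s \left(2 + s\right)$)
$\left(U{\left(h{\left(n \right)} \right)} + M\right) \left(-1951 + 30441\right) = \left(2 \cdot 1 \left(2 + 1\right) + \frac{1}{43002}\right) \left(-1951 + 30441\right) = \left(2 \cdot 1 \cdot 3 + \frac{1}{43002}\right) 28490 = \left(6 + \frac{1}{43002}\right) 28490 = \frac{258013}{43002} \cdot 28490 = \frac{3675395185}{21501}$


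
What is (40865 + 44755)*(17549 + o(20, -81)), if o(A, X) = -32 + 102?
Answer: 1508538780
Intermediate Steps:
o(A, X) = 70
(40865 + 44755)*(17549 + o(20, -81)) = (40865 + 44755)*(17549 + 70) = 85620*17619 = 1508538780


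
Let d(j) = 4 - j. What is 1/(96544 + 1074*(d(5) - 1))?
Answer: 1/94396 ≈ 1.0594e-5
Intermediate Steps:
1/(96544 + 1074*(d(5) - 1)) = 1/(96544 + 1074*((4 - 1*5) - 1)) = 1/(96544 + 1074*((4 - 5) - 1)) = 1/(96544 + 1074*(-1 - 1)) = 1/(96544 + 1074*(-2)) = 1/(96544 - 2148) = 1/94396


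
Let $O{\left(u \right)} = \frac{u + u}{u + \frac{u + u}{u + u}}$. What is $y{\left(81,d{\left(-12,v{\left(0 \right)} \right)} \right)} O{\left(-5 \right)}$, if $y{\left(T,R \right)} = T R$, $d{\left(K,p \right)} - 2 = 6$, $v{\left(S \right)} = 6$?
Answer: $1620$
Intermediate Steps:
$d{\left(K,p \right)} = 8$ ($d{\left(K,p \right)} = 2 + 6 = 8$)
$O{\left(u \right)} = \frac{2 u}{1 + u}$ ($O{\left(u \right)} = \frac{2 u}{u + \frac{2 u}{2 u}} = \frac{2 u}{u + 2 u \frac{1}{2 u}} = \frac{2 u}{u + 1} = \frac{2 u}{1 + u}$)
$y{\left(T,R \right)} = R T$
$y{\left(81,d{\left(-12,v{\left(0 \right)} \right)} \right)} O{\left(-5 \right)} = 8 \cdot 81 \cdot 2 \left(-5\right) \frac{1}{1 - 5} = 648 \cdot 2 \left(-5\right) \frac{1}{-4} = 648 \cdot 2 \left(-5\right) \left(- \frac{1}{4}\right) = 648 \cdot \frac{5}{2} = 1620$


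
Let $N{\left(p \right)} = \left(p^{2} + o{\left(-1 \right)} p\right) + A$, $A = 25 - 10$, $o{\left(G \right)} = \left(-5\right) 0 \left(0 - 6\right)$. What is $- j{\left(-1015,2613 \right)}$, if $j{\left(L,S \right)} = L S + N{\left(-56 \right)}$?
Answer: $2649044$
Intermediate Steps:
$o{\left(G \right)} = 0$ ($o{\left(G \right)} = 0 \left(0 - 6\right) = 0 \left(-6\right) = 0$)
$A = 15$ ($A = 25 - 10 = 15$)
$N{\left(p \right)} = 15 + p^{2}$ ($N{\left(p \right)} = \left(p^{2} + 0 p\right) + 15 = \left(p^{2} + 0\right) + 15 = p^{2} + 15 = 15 + p^{2}$)
$j{\left(L,S \right)} = 3151 + L S$ ($j{\left(L,S \right)} = L S + \left(15 + \left(-56\right)^{2}\right) = L S + \left(15 + 3136\right) = L S + 3151 = 3151 + L S$)
$- j{\left(-1015,2613 \right)} = - (3151 - 2652195) = \left(-1\right) \left(-2649044\right) = 2649044$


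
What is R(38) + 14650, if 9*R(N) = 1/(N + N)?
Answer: 10020601/684 ≈ 14650.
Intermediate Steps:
R(N) = 1/(18*N) (R(N) = 1/(9*(N + N)) = 1/(9*((2*N))) = (1/(2*N))/9 = 1/(18*N))
R(38) + 14650 = (1/18)/38 + 14650 = (1/18)*(1/38) + 14650 = 1/684 + 14650 = 10020601/684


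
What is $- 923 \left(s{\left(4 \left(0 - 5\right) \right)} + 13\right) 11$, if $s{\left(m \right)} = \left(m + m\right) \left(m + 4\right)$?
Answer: $-6629909$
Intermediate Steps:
$s{\left(m \right)} = 2 m \left(4 + m\right)$
$- 923 \left(s{\left(4 \left(0 - 5\right) \right)} + 13\right) 11 = - 923 \left(2 \cdot 4 \left(0 - 5\right) \left(4 + 4 \left(0 - 5\right)\right) + 13\right) 11 = - 923 \left(2 \cdot 4 \left(-5\right) \left(4 + 4 \left(-5\right)\right) + 13\right) 11 = - 923 \left(2 \left(-20\right) \left(4 - 20\right) + 13\right) 11 = - 923 \left(2 \left(-20\right) \left(-16\right) + 13\right) 11 = - 923 \left(640 + 13\right) 11 = - 923 \cdot 653 \cdot 11 = \left(-923\right) 7183 = -6629909$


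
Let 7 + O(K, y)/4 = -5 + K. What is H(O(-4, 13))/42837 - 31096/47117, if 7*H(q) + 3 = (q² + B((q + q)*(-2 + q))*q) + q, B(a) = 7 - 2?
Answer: -1307094073/2018350929 ≈ -0.64760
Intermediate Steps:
O(K, y) = -48 + 4*K (O(K, y) = -28 + 4*(-5 + K) = -28 + (-20 + 4*K) = -48 + 4*K)
B(a) = 5
H(q) = -3/7 + q²/7 + 6*q/7 (H(q) = -3/7 + ((q² + 5*q) + q)/7 = -3/7 + (q² + 6*q)/7 = -3/7 + (q²/7 + 6*q/7) = -3/7 + q²/7 + 6*q/7)
H(O(-4, 13))/42837 - 31096/47117 = (-3/7 + (-48 + 4*(-4))²/7 + 6*(-48 + 4*(-4))/7)/42837 - 31096/47117 = (-3/7 + (-48 - 16)²/7 + 6*(-48 - 16)/7)*(1/42837) - 31096*1/47117 = (-3/7 + (⅐)*(-64)² + (6/7)*(-64))*(1/42837) - 31096/47117 = (-3/7 + (⅐)*4096 - 384/7)*(1/42837) - 31096/47117 = (-3/7 + 4096/7 - 384/7)*(1/42837) - 31096/47117 = (3709/7)*(1/42837) - 31096/47117 = 3709/299859 - 31096/47117 = -1307094073/2018350929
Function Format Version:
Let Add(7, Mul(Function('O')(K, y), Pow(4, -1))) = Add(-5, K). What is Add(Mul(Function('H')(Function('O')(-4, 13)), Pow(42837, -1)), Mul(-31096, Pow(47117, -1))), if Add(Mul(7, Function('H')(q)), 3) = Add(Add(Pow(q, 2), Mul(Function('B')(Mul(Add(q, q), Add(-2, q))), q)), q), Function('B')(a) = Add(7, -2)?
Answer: Rational(-1307094073, 2018350929) ≈ -0.64760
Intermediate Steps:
Function('O')(K, y) = Add(-48, Mul(4, K)) (Function('O')(K, y) = Add(-28, Mul(4, Add(-5, K))) = Add(-28, Add(-20, Mul(4, K))) = Add(-48, Mul(4, K)))
Function('B')(a) = 5
Function('H')(q) = Add(Rational(-3, 7), Mul(Rational(1, 7), Pow(q, 2)), Mul(Rational(6, 7), q)) (Function('H')(q) = Add(Rational(-3, 7), Mul(Rational(1, 7), Add(Add(Pow(q, 2), Mul(5, q)), q))) = Add(Rational(-3, 7), Mul(Rational(1, 7), Add(Pow(q, 2), Mul(6, q)))) = Add(Rational(-3, 7), Add(Mul(Rational(1, 7), Pow(q, 2)), Mul(Rational(6, 7), q))) = Add(Rational(-3, 7), Mul(Rational(1, 7), Pow(q, 2)), Mul(Rational(6, 7), q)))
Add(Mul(Function('H')(Function('O')(-4, 13)), Pow(42837, -1)), Mul(-31096, Pow(47117, -1))) = Add(Mul(Add(Rational(-3, 7), Mul(Rational(1, 7), Pow(Add(-48, Mul(4, -4)), 2)), Mul(Rational(6, 7), Add(-48, Mul(4, -4)))), Pow(42837, -1)), Mul(-31096, Pow(47117, -1))) = Add(Mul(Add(Rational(-3, 7), Mul(Rational(1, 7), Pow(Add(-48, -16), 2)), Mul(Rational(6, 7), Add(-48, -16))), Rational(1, 42837)), Mul(-31096, Rational(1, 47117))) = Add(Mul(Add(Rational(-3, 7), Mul(Rational(1, 7), Pow(-64, 2)), Mul(Rational(6, 7), -64)), Rational(1, 42837)), Rational(-31096, 47117)) = Add(Mul(Add(Rational(-3, 7), Mul(Rational(1, 7), 4096), Rational(-384, 7)), Rational(1, 42837)), Rational(-31096, 47117)) = Add(Mul(Add(Rational(-3, 7), Rational(4096, 7), Rational(-384, 7)), Rational(1, 42837)), Rational(-31096, 47117)) = Add(Mul(Rational(3709, 7), Rational(1, 42837)), Rational(-31096, 47117)) = Add(Rational(3709, 299859), Rational(-31096, 47117)) = Rational(-1307094073, 2018350929)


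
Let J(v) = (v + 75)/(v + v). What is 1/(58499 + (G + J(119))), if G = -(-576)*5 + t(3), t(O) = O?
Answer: 119/7304555 ≈ 1.6291e-5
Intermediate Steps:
J(v) = (75 + v)/(2*v) (J(v) = (75 + v)/((2*v)) = (75 + v)*(1/(2*v)) = (75 + v)/(2*v))
G = 2883 (G = -(-576)*5 + 3 = -48*(-60) + 3 = 2880 + 3 = 2883)
1/(58499 + (G + J(119))) = 1/(58499 + (2883 + (1/2)*(75 + 119)/119)) = 1/(58499 + (2883 + (1/2)*(1/119)*194)) = 1/(58499 + (2883 + 97/119)) = 1/(58499 + 343174/119) = 1/(7304555/119) = 119/7304555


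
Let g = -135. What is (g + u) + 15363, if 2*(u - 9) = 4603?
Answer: 35077/2 ≈ 17539.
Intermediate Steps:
u = 4621/2 (u = 9 + (1/2)*4603 = 9 + 4603/2 = 4621/2 ≈ 2310.5)
(g + u) + 15363 = (-135 + 4621/2) + 15363 = 4351/2 + 15363 = 35077/2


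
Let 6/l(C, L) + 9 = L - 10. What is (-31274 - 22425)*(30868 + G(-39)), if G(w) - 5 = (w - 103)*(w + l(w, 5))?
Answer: -13709515797/7 ≈ -1.9585e+9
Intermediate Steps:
l(C, L) = 6/(-19 + L) (l(C, L) = 6/(-9 + (L - 10)) = 6/(-9 + (-10 + L)) = 6/(-19 + L))
G(w) = 5 + (-103 + w)*(-3/7 + w) (G(w) = 5 + (w - 103)*(w + 6/(-19 + 5)) = 5 + (-103 + w)*(w + 6/(-14)) = 5 + (-103 + w)*(w + 6*(-1/14)) = 5 + (-103 + w)*(w - 3/7) = 5 + (-103 + w)*(-3/7 + w))
(-31274 - 22425)*(30868 + G(-39)) = (-31274 - 22425)*(30868 + (344/7 + (-39)² - 724/7*(-39))) = -53699*(30868 + (344/7 + 1521 + 28236/7)) = -53699*(30868 + 39227/7) = -53699*255303/7 = -13709515797/7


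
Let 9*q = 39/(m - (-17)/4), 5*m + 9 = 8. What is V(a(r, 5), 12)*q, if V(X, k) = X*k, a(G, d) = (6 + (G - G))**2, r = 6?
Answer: 4160/9 ≈ 462.22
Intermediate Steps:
m = -1/5 (m = -9/5 + (1/5)*8 = -9/5 + 8/5 = -1/5 ≈ -0.20000)
a(G, d) = 36 (a(G, d) = (6 + 0)**2 = 6**2 = 36)
q = 260/243 (q = (39/(-1/5 - (-17)/4))/9 = (39/(-1/5 - 1*(-17/4)))/9 = (39/(-1/5 + 17/4))/9 = (39/(81/20))/9 = (39*(20/81))/9 = (1/9)*(260/27) = 260/243 ≈ 1.0700)
V(a(r, 5), 12)*q = (36*12)*(260/243) = 432*(260/243) = 4160/9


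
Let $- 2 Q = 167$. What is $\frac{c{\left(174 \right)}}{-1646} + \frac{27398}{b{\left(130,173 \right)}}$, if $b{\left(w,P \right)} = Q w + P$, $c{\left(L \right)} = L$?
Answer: $- \frac{1676992}{627949} \approx -2.6706$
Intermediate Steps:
$Q = - \frac{167}{2}$ ($Q = \left(- \frac{1}{2}\right) 167 = - \frac{167}{2} \approx -83.5$)
$b{\left(w,P \right)} = P - \frac{167 w}{2}$ ($b{\left(w,P \right)} = - \frac{167 w}{2} + P = P - \frac{167 w}{2}$)
$\frac{c{\left(174 \right)}}{-1646} + \frac{27398}{b{\left(130,173 \right)}} = \frac{174}{-1646} + \frac{27398}{173 - 10855} = 174 \left(- \frac{1}{1646}\right) + \frac{27398}{173 - 10855} = - \frac{87}{823} + \frac{27398}{-10682} = - \frac{87}{823} + 27398 \left(- \frac{1}{10682}\right) = - \frac{87}{823} - \frac{1957}{763} = - \frac{1676992}{627949}$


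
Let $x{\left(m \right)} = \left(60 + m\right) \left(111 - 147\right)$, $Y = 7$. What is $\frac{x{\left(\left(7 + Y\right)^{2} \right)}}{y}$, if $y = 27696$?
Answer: $- \frac{192}{577} \approx -0.33276$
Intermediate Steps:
$x{\left(m \right)} = -2160 - 36 m$ ($x{\left(m \right)} = \left(60 + m\right) \left(-36\right) = -2160 - 36 m$)
$\frac{x{\left(\left(7 + Y\right)^{2} \right)}}{y} = \frac{-2160 - 36 \left(7 + 7\right)^{2}}{27696} = \left(-2160 - 36 \cdot 14^{2}\right) \frac{1}{27696} = \left(-2160 - 7056\right) \frac{1}{27696} = \left(-9216\right) \frac{1}{27696} = - \frac{192}{577}$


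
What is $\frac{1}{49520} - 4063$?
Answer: $- \frac{201199759}{49520} \approx -4063.0$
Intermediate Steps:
$\frac{1}{49520} - 4063 = - \frac{201199759}{49520}$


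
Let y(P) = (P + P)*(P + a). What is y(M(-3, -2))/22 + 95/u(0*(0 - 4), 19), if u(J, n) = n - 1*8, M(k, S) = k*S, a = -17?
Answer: 29/11 ≈ 2.6364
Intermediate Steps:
M(k, S) = S*k
u(J, n) = -8 + n (u(J, n) = n - 8 = -8 + n)
y(P) = 2*P*(-17 + P) (y(P) = (P + P)*(P - 17) = (2*P)*(-17 + P) = 2*P*(-17 + P))
y(M(-3, -2))/22 + 95/u(0*(0 - 4), 19) = (2*(-2*(-3))*(-17 - 2*(-3)))/22 + 95/(-8 + 19) = (2*6*(-17 + 6))*(1/22) + 95/11 = (2*6*(-11))*(1/22) + 95*(1/11) = -132*1/22 + 95/11 = -6 + 95/11 = 29/11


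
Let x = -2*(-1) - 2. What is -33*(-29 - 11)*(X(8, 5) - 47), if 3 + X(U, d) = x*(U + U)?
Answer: -66000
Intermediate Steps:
x = 0 (x = 2 - 2 = 0)
X(U, d) = -3 (X(U, d) = -3 + 0*(U + U) = -3 + 0*(2*U) = -3 + 0 = -3)
-33*(-29 - 11)*(X(8, 5) - 47) = -33*(-29 - 11)*(-3 - 47) = -(-1320)*(-50) = -33*2000 = -66000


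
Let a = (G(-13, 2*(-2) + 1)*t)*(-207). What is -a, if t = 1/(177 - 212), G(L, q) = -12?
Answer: 2484/35 ≈ 70.971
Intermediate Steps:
t = -1/35 (t = 1/(-35) = -1/35 ≈ -0.028571)
a = -2484/35 (a = -12*(-1/35)*(-207) = (12/35)*(-207) = -2484/35 ≈ -70.971)
-a = -1*(-2484/35) = 2484/35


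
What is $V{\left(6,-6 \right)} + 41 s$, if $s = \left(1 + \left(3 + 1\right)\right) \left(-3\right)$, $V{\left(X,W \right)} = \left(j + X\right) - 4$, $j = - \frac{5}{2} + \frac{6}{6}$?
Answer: $- \frac{1229}{2} \approx -614.5$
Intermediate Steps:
$j = - \frac{3}{2}$ ($j = \left(-5\right) \frac{1}{2} + 6 \cdot \frac{1}{6} = - \frac{5}{2} + 1 = - \frac{3}{2} \approx -1.5$)
$V{\left(X,W \right)} = - \frac{11}{2} + X$ ($V{\left(X,W \right)} = \left(- \frac{3}{2} + X\right) - 4 = - \frac{11}{2} + X$)
$s = -15$ ($s = \left(1 + 4\right) \left(-3\right) = 5 \left(-3\right) = -15$)
$V{\left(6,-6 \right)} + 41 s = \left(- \frac{11}{2} + 6\right) + 41 \left(-15\right) = \frac{1}{2} - 615 = - \frac{1229}{2}$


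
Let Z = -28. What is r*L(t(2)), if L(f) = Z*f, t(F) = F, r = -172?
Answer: 9632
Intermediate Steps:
L(f) = -28*f
r*L(t(2)) = -(-4816)*2 = -172*(-56) = 9632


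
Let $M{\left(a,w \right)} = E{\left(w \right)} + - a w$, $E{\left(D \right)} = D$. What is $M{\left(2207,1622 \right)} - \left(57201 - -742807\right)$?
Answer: $-4378140$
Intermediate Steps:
$M{\left(a,w \right)} = w - a w$ ($M{\left(a,w \right)} = w + - a w = w - a w$)
$M{\left(2207,1622 \right)} - \left(57201 - -742807\right) = 1622 \left(1 - 2207\right) - \left(57201 - -742807\right) = 1622 \left(1 - 2207\right) - \left(57201 + 742807\right) = 1622 \left(-2206\right) - 800008 = -3578132 - 800008 = -4378140$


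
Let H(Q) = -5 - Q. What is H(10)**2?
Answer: 225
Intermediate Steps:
H(10)**2 = (-5 - 1*10)**2 = (-5 - 10)**2 = (-15)**2 = 225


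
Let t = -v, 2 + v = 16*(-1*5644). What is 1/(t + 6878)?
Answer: 1/97184 ≈ 1.0290e-5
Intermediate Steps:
v = -90306 (v = -2 + 16*(-1*5644) = -2 + 16*(-5644) = -2 - 90304 = -90306)
t = 90306 (t = -1*(-90306) = 90306)
1/(t + 6878) = 1/(90306 + 6878) = 1/97184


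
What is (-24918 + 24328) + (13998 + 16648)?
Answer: 30056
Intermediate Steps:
(-24918 + 24328) + (13998 + 16648) = -590 + 30646 = 30056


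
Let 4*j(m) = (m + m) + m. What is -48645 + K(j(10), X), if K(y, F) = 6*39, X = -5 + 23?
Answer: -48411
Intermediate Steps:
X = 18
j(m) = 3*m/4 (j(m) = ((m + m) + m)/4 = (2*m + m)/4 = (3*m)/4 = 3*m/4)
K(y, F) = 234
-48645 + K(j(10), X) = -48645 + 234 = -48411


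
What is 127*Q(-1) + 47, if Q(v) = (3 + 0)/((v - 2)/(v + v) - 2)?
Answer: -715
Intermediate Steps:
Q(v) = 3/(-2 + (-2 + v)/(2*v)) (Q(v) = 3/((-2 + v)/((2*v)) - 2) = 3/((-2 + v)*(1/(2*v)) - 2) = 3/((-2 + v)/(2*v) - 2) = 3/(-2 + (-2 + v)/(2*v)))
127*Q(-1) + 47 = 127*(-6*(-1)/(2 + 3*(-1))) + 47 = 127*(-6*(-1)/(2 - 3)) + 47 = 127*(-6*(-1)/(-1)) + 47 = 127*(-6*(-1)*(-1)) + 47 = 127*(-6) + 47 = -762 + 47 = -715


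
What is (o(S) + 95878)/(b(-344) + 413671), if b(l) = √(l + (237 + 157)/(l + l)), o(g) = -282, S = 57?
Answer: 13603580763104/58866551625437 - 191192*I*√10193838/58866551625437 ≈ 0.23109 - 1.037e-5*I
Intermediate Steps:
b(l) = √(l + 197/l) (b(l) = √(l + 394/((2*l))) = √(l + 394*(1/(2*l))) = √(l + 197/l))
(o(S) + 95878)/(b(-344) + 413671) = (-282 + 95878)/(√(-344 + 197/(-344)) + 413671) = 95596/(√(-344 + 197*(-1/344)) + 413671) = 95596/(√(-344 - 197/344) + 413671) = 95596/(√(-118533/344) + 413671) = 95596/(I*√10193838/172 + 413671) = 95596/(413671 + I*√10193838/172)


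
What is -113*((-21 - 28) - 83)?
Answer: 14916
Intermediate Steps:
-113*((-21 - 28) - 83) = -113*(-49 - 83) = -113*(-132) = 14916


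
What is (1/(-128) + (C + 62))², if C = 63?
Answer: 255968001/16384 ≈ 15623.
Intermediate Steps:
(1/(-128) + (C + 62))² = (1/(-128) + (63 + 62))² = (-1/128 + 125)² = (15999/128)² = 255968001/16384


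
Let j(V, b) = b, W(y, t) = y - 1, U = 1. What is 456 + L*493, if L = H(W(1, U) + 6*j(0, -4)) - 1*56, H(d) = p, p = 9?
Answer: -22715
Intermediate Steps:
W(y, t) = -1 + y
H(d) = 9
L = -47 (L = 9 - 1*56 = 9 - 56 = -47)
456 + L*493 = 456 - 47*493 = 456 - 23171 = -22715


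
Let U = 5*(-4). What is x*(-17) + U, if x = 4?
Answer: -88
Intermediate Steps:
U = -20
x*(-17) + U = 4*(-17) - 20 = -68 - 20 = -88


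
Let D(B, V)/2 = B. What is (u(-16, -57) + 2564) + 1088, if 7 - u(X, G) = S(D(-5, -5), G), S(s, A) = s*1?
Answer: 3669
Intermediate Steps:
D(B, V) = 2*B
S(s, A) = s
u(X, G) = 17 (u(X, G) = 7 - 2*(-5) = 7 - 1*(-10) = 7 + 10 = 17)
(u(-16, -57) + 2564) + 1088 = (17 + 2564) + 1088 = 2581 + 1088 = 3669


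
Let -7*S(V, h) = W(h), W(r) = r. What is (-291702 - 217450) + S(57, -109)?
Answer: -3563955/7 ≈ -5.0914e+5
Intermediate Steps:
S(V, h) = -h/7
(-291702 - 217450) + S(57, -109) = (-291702 - 217450) - 1/7*(-109) = -509152 + 109/7 = -3563955/7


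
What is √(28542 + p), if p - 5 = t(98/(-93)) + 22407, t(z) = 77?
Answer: √51031 ≈ 225.90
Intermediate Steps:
p = 22489 (p = 5 + (77 + 22407) = 5 + 22484 = 22489)
√(28542 + p) = √(28542 + 22489) = √51031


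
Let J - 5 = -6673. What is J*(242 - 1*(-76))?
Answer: -2120424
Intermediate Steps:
J = -6668 (J = 5 - 6673 = -6668)
J*(242 - 1*(-76)) = -6668*(242 - 1*(-76)) = -6668*(242 + 76) = -6668*318 = -2120424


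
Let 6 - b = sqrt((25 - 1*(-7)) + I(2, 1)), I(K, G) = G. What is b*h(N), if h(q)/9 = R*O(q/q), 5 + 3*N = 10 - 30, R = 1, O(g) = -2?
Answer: -108 + 18*sqrt(33) ≈ -4.5979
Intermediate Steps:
N = -25/3 (N = -5/3 + (10 - 30)/3 = -5/3 + (1/3)*(-20) = -5/3 - 20/3 = -25/3 ≈ -8.3333)
b = 6 - sqrt(33) (b = 6 - sqrt((25 - 1*(-7)) + 1) = 6 - sqrt((25 + 7) + 1) = 6 - sqrt(32 + 1) = 6 - sqrt(33) ≈ 0.25544)
h(q) = -18 (h(q) = 9*(1*(-2)) = 9*(-2) = -18)
b*h(N) = (6 - sqrt(33))*(-18) = -108 + 18*sqrt(33)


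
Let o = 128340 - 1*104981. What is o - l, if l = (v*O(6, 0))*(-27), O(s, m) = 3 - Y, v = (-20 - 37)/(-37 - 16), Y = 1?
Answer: 1241105/53 ≈ 23417.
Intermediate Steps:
v = 57/53 (v = -57/(-53) = -57*(-1/53) = 57/53 ≈ 1.0755)
O(s, m) = 2 (O(s, m) = 3 - 1*1 = 3 - 1 = 2)
o = 23359 (o = 128340 - 104981 = 23359)
l = -3078/53 (l = ((57/53)*2)*(-27) = (114/53)*(-27) = -3078/53 ≈ -58.075)
o - l = 23359 - 1*(-3078/53) = 23359 + 3078/53 = 1241105/53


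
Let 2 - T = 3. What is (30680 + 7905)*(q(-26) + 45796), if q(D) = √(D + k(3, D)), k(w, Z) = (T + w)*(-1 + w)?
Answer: 1767038660 + 38585*I*√22 ≈ 1.767e+9 + 1.8098e+5*I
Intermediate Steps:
T = -1 (T = 2 - 1*3 = 2 - 3 = -1)
k(w, Z) = (-1 + w)² (k(w, Z) = (-1 + w)*(-1 + w) = (-1 + w)²)
q(D) = √(4 + D) (q(D) = √(D + (1 + 3² - 2*3)) = √(D + (1 + 9 - 6)) = √(D + 4) = √(4 + D))
(30680 + 7905)*(q(-26) + 45796) = (30680 + 7905)*(√(4 - 26) + 45796) = 38585*(√(-22) + 45796) = 38585*(I*√22 + 45796) = 38585*(45796 + I*√22) = 1767038660 + 38585*I*√22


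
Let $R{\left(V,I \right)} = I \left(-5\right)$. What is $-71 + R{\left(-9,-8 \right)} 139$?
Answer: $5489$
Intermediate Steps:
$R{\left(V,I \right)} = - 5 I$
$-71 + R{\left(-9,-8 \right)} 139 = -71 + \left(-5\right) \left(-8\right) 139 = -71 + 40 \cdot 139 = -71 + 5560 = 5489$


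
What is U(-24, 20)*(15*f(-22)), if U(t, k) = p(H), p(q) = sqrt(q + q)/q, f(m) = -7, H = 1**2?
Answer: -105*sqrt(2) ≈ -148.49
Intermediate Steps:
H = 1
p(q) = sqrt(2)/sqrt(q) (p(q) = sqrt(2*q)/q = (sqrt(2)*sqrt(q))/q = sqrt(2)/sqrt(q))
U(t, k) = sqrt(2) (U(t, k) = sqrt(2)/sqrt(1) = sqrt(2)*1 = sqrt(2))
U(-24, 20)*(15*f(-22)) = sqrt(2)*(15*(-7)) = sqrt(2)*(-105) = -105*sqrt(2)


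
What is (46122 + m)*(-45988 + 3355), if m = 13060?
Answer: -2523106206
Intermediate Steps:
(46122 + m)*(-45988 + 3355) = (46122 + 13060)*(-45988 + 3355) = 59182*(-42633) = -2523106206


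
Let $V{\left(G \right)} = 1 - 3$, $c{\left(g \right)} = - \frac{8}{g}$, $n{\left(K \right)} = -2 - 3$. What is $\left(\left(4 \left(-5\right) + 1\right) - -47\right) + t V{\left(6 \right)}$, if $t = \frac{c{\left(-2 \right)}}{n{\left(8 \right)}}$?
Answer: $\frac{148}{5} \approx 29.6$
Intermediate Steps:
$n{\left(K \right)} = -5$ ($n{\left(K \right)} = -2 - 3 = -5$)
$V{\left(G \right)} = -2$ ($V{\left(G \right)} = 1 - 3 = -2$)
$t = - \frac{4}{5}$ ($t = \frac{\left(-8\right) \frac{1}{-2}}{-5} = \left(-8\right) \left(- \frac{1}{2}\right) \left(- \frac{1}{5}\right) = 4 \left(- \frac{1}{5}\right) = - \frac{4}{5} \approx -0.8$)
$\left(\left(4 \left(-5\right) + 1\right) - -47\right) + t V{\left(6 \right)} = \left(\left(4 \left(-5\right) + 1\right) - -47\right) - - \frac{8}{5} = \left(\left(-20 + 1\right) + 47\right) + \frac{8}{5} = \left(-19 + 47\right) + \frac{8}{5} = 28 + \frac{8}{5} = \frac{148}{5}$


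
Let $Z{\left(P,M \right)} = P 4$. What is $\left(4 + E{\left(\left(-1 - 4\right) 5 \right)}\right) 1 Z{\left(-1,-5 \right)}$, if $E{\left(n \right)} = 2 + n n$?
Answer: $-2524$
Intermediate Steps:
$Z{\left(P,M \right)} = 4 P$
$E{\left(n \right)} = 2 + n^{2}$
$\left(4 + E{\left(\left(-1 - 4\right) 5 \right)}\right) 1 Z{\left(-1,-5 \right)} = \left(4 + \left(2 + \left(\left(-1 - 4\right) 5\right)^{2}\right)\right) 1 \cdot 4 \left(-1\right) = \left(4 + \left(2 + \left(\left(-5\right) 5\right)^{2}\right)\right) 1 \left(-4\right) = \left(4 + \left(2 + \left(-25\right)^{2}\right)\right) 1 \left(-4\right) = \left(4 + \left(2 + 625\right)\right) 1 \left(-4\right) = \left(4 + 627\right) 1 \left(-4\right) = 631 \cdot 1 \left(-4\right) = 631 \left(-4\right) = -2524$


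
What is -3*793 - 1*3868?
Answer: -6247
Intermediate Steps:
-3*793 - 1*3868 = -2379 - 3868 = -6247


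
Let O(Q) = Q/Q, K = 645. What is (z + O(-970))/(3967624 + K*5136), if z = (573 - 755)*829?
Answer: -150877/7280344 ≈ -0.020724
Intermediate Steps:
O(Q) = 1
z = -150878 (z = -182*829 = -150878)
(z + O(-970))/(3967624 + K*5136) = (-150878 + 1)/(3967624 + 645*5136) = -150877/(3967624 + 3312720) = -150877/7280344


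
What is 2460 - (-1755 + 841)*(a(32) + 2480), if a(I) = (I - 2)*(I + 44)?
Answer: 4353100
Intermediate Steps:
a(I) = (-2 + I)*(44 + I)
2460 - (-1755 + 841)*(a(32) + 2480) = 2460 - (-1755 + 841)*((-88 + 32² + 42*32) + 2480) = 2460 - (-914)*((-88 + 1024 + 1344) + 2480) = 2460 - (-914)*(2280 + 2480) = 2460 - (-914)*4760 = 2460 - 1*(-4350640) = 2460 + 4350640 = 4353100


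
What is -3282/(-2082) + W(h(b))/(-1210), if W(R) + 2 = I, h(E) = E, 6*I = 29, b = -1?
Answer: 3965321/2519220 ≈ 1.5740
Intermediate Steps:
I = 29/6 (I = (1/6)*29 = 29/6 ≈ 4.8333)
W(R) = 17/6 (W(R) = -2 + 29/6 = 17/6)
-3282/(-2082) + W(h(b))/(-1210) = -3282/(-2082) + (17/6)/(-1210) = -3282*(-1/2082) + (17/6)*(-1/1210) = 547/347 - 17/7260 = 3965321/2519220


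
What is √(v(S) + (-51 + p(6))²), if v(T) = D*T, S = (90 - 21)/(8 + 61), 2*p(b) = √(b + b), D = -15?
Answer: √(2589 - 102*√3) ≈ 49.115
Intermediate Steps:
p(b) = √2*√b/2 (p(b) = √(b + b)/2 = √(2*b)/2 = (√2*√b)/2 = √2*√b/2)
S = 1 (S = 69/69 = 69*(1/69) = 1)
v(T) = -15*T
√(v(S) + (-51 + p(6))²) = √(-15*1 + (-51 + √2*√6/2)²) = √(-15 + (-51 + √3)²)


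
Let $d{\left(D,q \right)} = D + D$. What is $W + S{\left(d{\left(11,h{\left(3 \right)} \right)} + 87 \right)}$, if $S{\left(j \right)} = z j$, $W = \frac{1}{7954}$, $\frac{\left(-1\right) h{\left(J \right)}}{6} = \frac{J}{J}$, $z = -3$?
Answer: $- \frac{2600957}{7954} \approx -327.0$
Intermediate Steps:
$h{\left(J \right)} = -6$ ($h{\left(J \right)} = - 6 \frac{J}{J} = \left(-6\right) 1 = -6$)
$W = \frac{1}{7954} \approx 0.00012572$
$d{\left(D,q \right)} = 2 D$
$S{\left(j \right)} = - 3 j$
$W + S{\left(d{\left(11,h{\left(3 \right)} \right)} + 87 \right)} = \frac{1}{7954} - 3 \left(2 \cdot 11 + 87\right) = \frac{1}{7954} - 3 \left(22 + 87\right) = \frac{1}{7954} - 327 = - \frac{2600957}{7954}$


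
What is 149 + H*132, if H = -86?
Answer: -11203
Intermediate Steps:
149 + H*132 = 149 - 86*132 = 149 - 11352 = -11203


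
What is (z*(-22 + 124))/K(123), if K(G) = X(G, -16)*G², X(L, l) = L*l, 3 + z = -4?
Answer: 119/4962312 ≈ 2.3981e-5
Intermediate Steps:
z = -7 (z = -3 - 4 = -7)
K(G) = -16*G³ (K(G) = (G*(-16))*G² = (-16*G)*G² = -16*G³)
(z*(-22 + 124))/K(123) = (-7*(-22 + 124))/((-16*123³)) = (-7*102)/((-16*1860867)) = -714/(-29773872) = -714*(-1/29773872) = 119/4962312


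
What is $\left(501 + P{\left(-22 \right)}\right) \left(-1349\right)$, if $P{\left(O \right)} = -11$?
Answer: $-661010$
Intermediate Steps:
$\left(501 + P{\left(-22 \right)}\right) \left(-1349\right) = \left(501 - 11\right) \left(-1349\right) = 490 \left(-1349\right) = -661010$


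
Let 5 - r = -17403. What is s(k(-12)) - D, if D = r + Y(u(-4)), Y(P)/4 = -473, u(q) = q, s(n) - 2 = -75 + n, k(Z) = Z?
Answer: -15601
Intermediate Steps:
s(n) = -73 + n (s(n) = 2 + (-75 + n) = -73 + n)
r = 17408 (r = 5 - 1*(-17403) = 5 + 17403 = 17408)
Y(P) = -1892 (Y(P) = 4*(-473) = -1892)
D = 15516 (D = 17408 - 1892 = 15516)
s(k(-12)) - D = (-73 - 12) - 1*15516 = -85 - 15516 = -15601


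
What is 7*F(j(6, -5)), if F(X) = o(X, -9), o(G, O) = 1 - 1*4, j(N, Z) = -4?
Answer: -21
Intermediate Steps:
o(G, O) = -3 (o(G, O) = 1 - 4 = -3)
F(X) = -3
7*F(j(6, -5)) = 7*(-3) = -21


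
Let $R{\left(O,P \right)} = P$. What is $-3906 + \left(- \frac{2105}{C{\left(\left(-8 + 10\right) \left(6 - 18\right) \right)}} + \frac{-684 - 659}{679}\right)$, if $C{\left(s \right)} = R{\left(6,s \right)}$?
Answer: $- \frac{62255113}{16296} \approx -3820.3$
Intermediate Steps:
$C{\left(s \right)} = s$
$-3906 + \left(- \frac{2105}{C{\left(\left(-8 + 10\right) \left(6 - 18\right) \right)}} + \frac{-684 - 659}{679}\right) = -3906 - \left(2105 \frac{1}{\left(-8 + 10\right) \left(6 - 18\right)} - \frac{-684 - 659}{679}\right) = -3906 - \left(\frac{1343}{679} + \frac{2105}{2 \left(-12\right)}\right) = -3906 - \left(\frac{1343}{679} + \frac{2105}{-24}\right) = -3906 - - \frac{1397063}{16296} = -3906 + \left(\frac{2105}{24} - \frac{1343}{679}\right) = -3906 + \frac{1397063}{16296} = - \frac{62255113}{16296}$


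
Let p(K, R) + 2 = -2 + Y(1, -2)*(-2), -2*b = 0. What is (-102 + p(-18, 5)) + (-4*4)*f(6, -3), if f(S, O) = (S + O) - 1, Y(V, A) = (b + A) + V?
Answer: -136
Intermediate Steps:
b = 0 (b = -1/2*0 = 0)
Y(V, A) = A + V (Y(V, A) = (0 + A) + V = A + V)
f(S, O) = -1 + O + S (f(S, O) = (O + S) - 1 = -1 + O + S)
p(K, R) = -2 (p(K, R) = -2 + (-2 + (-2 + 1)*(-2)) = -2 + (-2 - 1*(-2)) = -2 + (-2 + 2) = -2 + 0 = -2)
(-102 + p(-18, 5)) + (-4*4)*f(6, -3) = (-102 - 2) + (-4*4)*(-1 - 3 + 6) = -104 - 16*2 = -104 - 32 = -136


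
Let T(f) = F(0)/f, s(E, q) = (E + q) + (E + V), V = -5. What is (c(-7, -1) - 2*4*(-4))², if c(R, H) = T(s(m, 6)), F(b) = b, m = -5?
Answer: 1024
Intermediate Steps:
s(E, q) = -5 + q + 2*E (s(E, q) = (E + q) + (E - 5) = (E + q) + (-5 + E) = -5 + q + 2*E)
T(f) = 0 (T(f) = 0/f = 0)
c(R, H) = 0
(c(-7, -1) - 2*4*(-4))² = (0 - 2*4*(-4))² = (0 - 8*(-4))² = (0 + 32)² = 32² = 1024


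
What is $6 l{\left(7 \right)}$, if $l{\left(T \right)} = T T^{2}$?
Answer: $2058$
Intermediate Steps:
$l{\left(T \right)} = T^{3}$
$6 l{\left(7 \right)} = 6 \cdot 7^{3} = 6 \cdot 343 = 2058$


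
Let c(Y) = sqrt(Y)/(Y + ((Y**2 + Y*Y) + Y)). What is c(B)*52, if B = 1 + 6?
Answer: 13*sqrt(7)/28 ≈ 1.2284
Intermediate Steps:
B = 7
c(Y) = sqrt(Y)/(2*Y + 2*Y**2) (c(Y) = sqrt(Y)/(Y + ((Y**2 + Y**2) + Y)) = sqrt(Y)/(Y + (2*Y**2 + Y)) = sqrt(Y)/(Y + (Y + 2*Y**2)) = sqrt(Y)/(2*Y + 2*Y**2))
c(B)*52 = (1/(2*sqrt(7)*(1 + 7)))*52 = ((1/2)*(sqrt(7)/7)/8)*52 = ((1/2)*(sqrt(7)/7)*(1/8))*52 = (sqrt(7)/112)*52 = 13*sqrt(7)/28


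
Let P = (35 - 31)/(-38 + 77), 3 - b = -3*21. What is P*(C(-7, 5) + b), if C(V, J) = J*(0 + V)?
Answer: 124/39 ≈ 3.1795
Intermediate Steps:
b = 66 (b = 3 - (-3)*21 = 3 - 1*(-63) = 3 + 63 = 66)
P = 4/39 ≈ 0.10256
C(V, J) = J*V
P*(C(-7, 5) + b) = 4*(5*(-7) + 66)/39 = 4*(-35 + 66)/39 = (4/39)*31 = 124/39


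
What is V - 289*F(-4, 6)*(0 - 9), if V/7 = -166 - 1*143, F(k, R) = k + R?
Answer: 3039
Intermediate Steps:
F(k, R) = R + k
V = -2163 (V = 7*(-166 - 1*143) = 7*(-166 - 143) = 7*(-309) = -2163)
V - 289*F(-4, 6)*(0 - 9) = -2163 - 289*(6 - 4)*(0 - 9) = -2163 - 578*(-9) = -2163 - 289*(-18) = -2163 + 5202 = 3039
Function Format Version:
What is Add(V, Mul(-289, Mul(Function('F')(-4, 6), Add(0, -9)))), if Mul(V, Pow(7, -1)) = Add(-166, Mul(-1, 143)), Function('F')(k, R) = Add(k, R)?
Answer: 3039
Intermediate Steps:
Function('F')(k, R) = Add(R, k)
V = -2163 (V = Mul(7, Add(-166, Mul(-1, 143))) = Mul(7, Add(-166, -143)) = Mul(7, -309) = -2163)
Add(V, Mul(-289, Mul(Function('F')(-4, 6), Add(0, -9)))) = Add(-2163, Mul(-289, Mul(Add(6, -4), Add(0, -9)))) = Add(-2163, Mul(-289, Mul(2, -9))) = Add(-2163, Mul(-289, -18)) = Add(-2163, 5202) = 3039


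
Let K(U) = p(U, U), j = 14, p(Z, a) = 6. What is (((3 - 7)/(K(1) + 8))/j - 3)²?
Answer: 21904/2401 ≈ 9.1229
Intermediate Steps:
K(U) = 6
(((3 - 7)/(K(1) + 8))/j - 3)² = (((3 - 7)/(6 + 8))/14 - 3)² = (-4/14*(1/14) - 3)² = (-4*1/14*(1/14) - 3)² = (-2/7*1/14 - 3)² = (-1/49 - 3)² = (-148/49)² = 21904/2401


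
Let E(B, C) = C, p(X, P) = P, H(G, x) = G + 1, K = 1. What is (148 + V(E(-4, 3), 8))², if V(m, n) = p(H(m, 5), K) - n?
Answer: 19881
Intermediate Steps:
H(G, x) = 1 + G
V(m, n) = 1 - n
(148 + V(E(-4, 3), 8))² = (148 + (1 - 1*8))² = (148 + (1 - 8))² = (148 - 7)² = 141² = 19881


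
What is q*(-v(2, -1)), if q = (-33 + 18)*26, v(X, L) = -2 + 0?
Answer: -780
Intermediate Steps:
v(X, L) = -2
q = -390 (q = -15*26 = -390)
q*(-v(2, -1)) = -(-390)*(-2) = -390*2 = -780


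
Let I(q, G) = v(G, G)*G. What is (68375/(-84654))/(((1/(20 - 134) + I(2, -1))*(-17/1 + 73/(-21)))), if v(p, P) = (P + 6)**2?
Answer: -1818775/1153109758 ≈ -0.0015773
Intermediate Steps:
v(p, P) = (6 + P)**2
I(q, G) = G*(6 + G)**2 (I(q, G) = (6 + G)**2*G = G*(6 + G)**2)
(68375/(-84654))/(((1/(20 - 134) + I(2, -1))*(-17/1 + 73/(-21)))) = (68375/(-84654))/(((1/(20 - 134) - (6 - 1)**2)*(-17/1 + 73/(-21)))) = (68375*(-1/84654))/(((1/(-114) - 1*5**2)*(-17*1 + 73*(-1/21)))) = -68375*1/((-17 - 73/21)*(-1/114 - 1*25))/84654 = -68375*(-21/(430*(-1/114 - 25)))/84654 = -68375/(84654*((-2851/114*(-430/21)))) = -68375/(84654*612965/1197) = -68375/84654*1197/612965 = -1818775/1153109758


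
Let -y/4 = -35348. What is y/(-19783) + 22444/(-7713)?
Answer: -1534566148/152586279 ≈ -10.057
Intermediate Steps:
y = 141392 (y = -4*(-35348) = 141392)
y/(-19783) + 22444/(-7713) = 141392/(-19783) + 22444/(-7713) = 141392*(-1/19783) + 22444*(-1/7713) = -141392/19783 - 22444/7713 = -1534566148/152586279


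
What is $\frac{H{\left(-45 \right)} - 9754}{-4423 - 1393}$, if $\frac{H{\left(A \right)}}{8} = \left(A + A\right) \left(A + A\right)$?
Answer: $- \frac{27523}{2908} \approx -9.4646$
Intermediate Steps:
$H{\left(A \right)} = 32 A^{2}$ ($H{\left(A \right)} = 8 \left(A + A\right) \left(A + A\right) = 8 \cdot 2 A 2 A = 8 \cdot 4 A^{2} = 32 A^{2}$)
$\frac{H{\left(-45 \right)} - 9754}{-4423 - 1393} = \frac{32 \left(-45\right)^{2} - 9754}{-4423 - 1393} = \frac{32 \cdot 2025 - 9754}{-5816} = \left(64800 - 9754\right) \left(- \frac{1}{5816}\right) = 55046 \left(- \frac{1}{5816}\right) = - \frac{27523}{2908}$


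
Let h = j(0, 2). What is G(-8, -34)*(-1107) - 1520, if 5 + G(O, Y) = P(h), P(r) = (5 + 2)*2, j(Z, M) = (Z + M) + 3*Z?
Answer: -11483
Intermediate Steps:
j(Z, M) = M + 4*Z (j(Z, M) = (M + Z) + 3*Z = M + 4*Z)
h = 2 (h = 2 + 4*0 = 2 + 0 = 2)
P(r) = 14 (P(r) = 7*2 = 14)
G(O, Y) = 9 (G(O, Y) = -5 + 14 = 9)
G(-8, -34)*(-1107) - 1520 = 9*(-1107) - 1520 = -9963 - 1520 = -11483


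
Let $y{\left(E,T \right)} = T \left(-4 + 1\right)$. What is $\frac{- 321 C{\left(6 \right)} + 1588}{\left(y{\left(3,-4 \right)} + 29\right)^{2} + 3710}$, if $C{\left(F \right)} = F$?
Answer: $- \frac{338}{5391} \approx -0.062697$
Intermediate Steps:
$y{\left(E,T \right)} = - 3 T$ ($y{\left(E,T \right)} = T \left(-3\right) = - 3 T$)
$\frac{- 321 C{\left(6 \right)} + 1588}{\left(y{\left(3,-4 \right)} + 29\right)^{2} + 3710} = \frac{\left(-321\right) 6 + 1588}{\left(\left(-3\right) \left(-4\right) + 29\right)^{2} + 3710} = \frac{-1926 + 1588}{\left(12 + 29\right)^{2} + 3710} = - \frac{338}{41^{2} + 3710} = - \frac{338}{1681 + 3710} = - \frac{338}{5391}$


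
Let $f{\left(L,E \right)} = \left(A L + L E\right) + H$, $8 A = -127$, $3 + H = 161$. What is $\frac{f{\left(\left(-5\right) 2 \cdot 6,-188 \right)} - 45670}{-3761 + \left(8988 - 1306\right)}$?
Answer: $- \frac{66559}{7842} \approx -8.4875$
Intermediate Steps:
$H = 158$ ($H = -3 + 161 = 158$)
$A = - \frac{127}{8}$ ($A = \frac{1}{8} \left(-127\right) = - \frac{127}{8} \approx -15.875$)
$f{\left(L,E \right)} = 158 - \frac{127 L}{8} + E L$ ($f{\left(L,E \right)} = \left(- \frac{127 L}{8} + L E\right) + 158 = \left(- \frac{127 L}{8} + E L\right) + 158 = 158 - \frac{127 L}{8} + E L$)
$\frac{f{\left(\left(-5\right) 2 \cdot 6,-188 \right)} - 45670}{-3761 + \left(8988 - 1306\right)} = \frac{\left(158 - \frac{127 \left(-5\right) 2 \cdot 6}{8} - 188 \left(-5\right) 2 \cdot 6\right) - 45670}{-3761 + \left(8988 - 1306\right)} = \frac{\left(158 - \frac{127 \left(\left(-10\right) 6\right)}{8} - 188 \left(\left(-10\right) 6\right)\right) - 45670}{-3761 + 7682} = \frac{\left(158 - - \frac{1905}{2} - -11280\right) - 45670}{3921} = \left(\left(158 + \frac{1905}{2} + 11280\right) - 45670\right) \frac{1}{3921} = \left(\frac{24781}{2} - 45670\right) \frac{1}{3921} = \left(- \frac{66559}{2}\right) \frac{1}{3921} = - \frac{66559}{7842}$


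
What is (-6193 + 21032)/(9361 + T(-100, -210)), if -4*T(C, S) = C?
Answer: 781/494 ≈ 1.5810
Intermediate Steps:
T(C, S) = -C/4
(-6193 + 21032)/(9361 + T(-100, -210)) = (-6193 + 21032)/(9361 - 1/4*(-100)) = 14839/(9361 + 25) = 14839/9386 = 14839*(1/9386) = 781/494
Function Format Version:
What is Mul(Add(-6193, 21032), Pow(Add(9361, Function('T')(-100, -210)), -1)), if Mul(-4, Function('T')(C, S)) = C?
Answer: Rational(781, 494) ≈ 1.5810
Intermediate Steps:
Function('T')(C, S) = Mul(Rational(-1, 4), C)
Mul(Add(-6193, 21032), Pow(Add(9361, Function('T')(-100, -210)), -1)) = Mul(Add(-6193, 21032), Pow(Add(9361, Mul(Rational(-1, 4), -100)), -1)) = Mul(14839, Pow(Add(9361, 25), -1)) = Mul(14839, Pow(9386, -1)) = Mul(14839, Rational(1, 9386)) = Rational(781, 494)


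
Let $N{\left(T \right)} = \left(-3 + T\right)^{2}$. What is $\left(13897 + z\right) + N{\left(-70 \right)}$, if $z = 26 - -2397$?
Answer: $21649$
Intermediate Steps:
$z = 2423$ ($z = 26 + 2397 = 2423$)
$\left(13897 + z\right) + N{\left(-70 \right)} = \left(13897 + 2423\right) + \left(-3 - 70\right)^{2} = 16320 + \left(-73\right)^{2} = 16320 + 5329 = 21649$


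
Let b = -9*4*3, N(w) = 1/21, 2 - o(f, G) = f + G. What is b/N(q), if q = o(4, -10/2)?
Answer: -2268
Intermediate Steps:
o(f, G) = 2 - G - f (o(f, G) = 2 - (f + G) = 2 - (G + f) = 2 + (-G - f) = 2 - G - f)
q = 3 (q = 2 - (-10)/2 - 1*4 = 2 - (-10)/2 - 4 = 2 - 1*(-5) - 4 = 2 + 5 - 4 = 3)
N(w) = 1/21
b = -108 (b = -36*3 = -108)
b/N(q) = -108/1/21 = -108*21 = -2268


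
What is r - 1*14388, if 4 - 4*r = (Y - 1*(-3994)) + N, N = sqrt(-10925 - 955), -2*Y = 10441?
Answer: -112643/8 - 3*I*sqrt(330)/2 ≈ -14080.0 - 27.249*I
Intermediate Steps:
Y = -10441/2 (Y = -1/2*10441 = -10441/2 ≈ -5220.5)
N = 6*I*sqrt(330) (N = sqrt(-11880) = 6*I*sqrt(330) ≈ 109.0*I)
r = 2461/8 - 3*I*sqrt(330)/2 (r = 1 - ((-10441/2 - 1*(-3994)) + 6*I*sqrt(330))/4 = 1 - ((-10441/2 + 3994) + 6*I*sqrt(330))/4 = 1 - (-2453/2 + 6*I*sqrt(330))/4 = 1 + (2453/8 - 3*I*sqrt(330)/2) = 2461/8 - 3*I*sqrt(330)/2 ≈ 307.63 - 27.249*I)
r - 1*14388 = (2461/8 - 3*I*sqrt(330)/2) - 1*14388 = (2461/8 - 3*I*sqrt(330)/2) - 14388 = -112643/8 - 3*I*sqrt(330)/2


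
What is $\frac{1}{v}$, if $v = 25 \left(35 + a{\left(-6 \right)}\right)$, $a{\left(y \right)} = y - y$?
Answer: $\frac{1}{875} \approx 0.0011429$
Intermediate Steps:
$a{\left(y \right)} = 0$
$v = 875$ ($v = 25 \left(35 + 0\right) = 25 \cdot 35 = 875$)
$\frac{1}{v} = \frac{1}{875}$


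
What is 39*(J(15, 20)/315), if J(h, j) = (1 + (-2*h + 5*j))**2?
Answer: 65533/105 ≈ 624.12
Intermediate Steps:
J(h, j) = (1 - 2*h + 5*j)**2
39*(J(15, 20)/315) = 39*((1 - 2*15 + 5*20)**2/315) = 39*((1 - 30 + 100)**2*(1/315)) = 39*(71**2*(1/315)) = 39*(5041*(1/315)) = 39*(5041/315) = 65533/105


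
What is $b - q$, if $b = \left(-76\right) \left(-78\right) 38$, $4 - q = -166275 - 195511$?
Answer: $-136526$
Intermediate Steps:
$q = 361790$ ($q = 4 - \left(-166275 - 195511\right) = 4 - -361786 = 4 + 361786 = 361790$)
$b = 225264$ ($b = 5928 \cdot 38 = 225264$)
$b - q = 225264 - 361790 = -136526$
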